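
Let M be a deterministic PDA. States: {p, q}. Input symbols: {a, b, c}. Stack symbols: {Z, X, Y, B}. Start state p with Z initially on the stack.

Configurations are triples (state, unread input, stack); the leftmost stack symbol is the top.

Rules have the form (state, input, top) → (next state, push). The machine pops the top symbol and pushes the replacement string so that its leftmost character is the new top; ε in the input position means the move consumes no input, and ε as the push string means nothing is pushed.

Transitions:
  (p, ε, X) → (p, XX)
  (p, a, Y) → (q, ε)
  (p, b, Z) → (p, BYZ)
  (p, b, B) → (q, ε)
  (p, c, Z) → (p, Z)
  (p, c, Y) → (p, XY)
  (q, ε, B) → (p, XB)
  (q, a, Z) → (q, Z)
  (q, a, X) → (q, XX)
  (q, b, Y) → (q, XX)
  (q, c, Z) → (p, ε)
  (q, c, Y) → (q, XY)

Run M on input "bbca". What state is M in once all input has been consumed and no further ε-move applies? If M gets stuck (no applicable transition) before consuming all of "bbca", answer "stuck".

(p, bbca, Z)
  read b, top Z: go to p, push BYZ → (p, bca, BYZ)
  read b, top B: go to q, push ε → (q, ca, YZ)
  read c, top Y: go to q, push XY → (q, a, XYZ)
  read a, top X: go to q, push XX → (q, ε, XXYZ)
All input consumed; M is in state q.

q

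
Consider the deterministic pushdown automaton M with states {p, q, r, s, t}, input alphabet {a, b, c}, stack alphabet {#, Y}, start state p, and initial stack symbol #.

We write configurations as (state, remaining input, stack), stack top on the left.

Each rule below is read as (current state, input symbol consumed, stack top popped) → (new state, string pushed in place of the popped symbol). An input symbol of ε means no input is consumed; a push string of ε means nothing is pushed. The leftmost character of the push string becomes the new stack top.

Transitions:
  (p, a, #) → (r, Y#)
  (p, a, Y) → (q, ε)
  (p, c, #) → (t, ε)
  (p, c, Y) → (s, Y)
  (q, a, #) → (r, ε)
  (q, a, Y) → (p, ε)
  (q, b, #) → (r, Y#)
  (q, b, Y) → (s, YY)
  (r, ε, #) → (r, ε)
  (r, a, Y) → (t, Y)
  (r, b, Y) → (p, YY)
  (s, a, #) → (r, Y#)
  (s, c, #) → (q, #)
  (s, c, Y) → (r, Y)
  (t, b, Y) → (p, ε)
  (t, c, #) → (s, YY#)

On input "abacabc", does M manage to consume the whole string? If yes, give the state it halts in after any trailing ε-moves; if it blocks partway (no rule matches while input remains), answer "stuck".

(p, abacabc, #)
  read a, top #: go to r, push Y# → (r, bacabc, Y#)
  read b, top Y: go to p, push YY → (p, acabc, YY#)
  read a, top Y: go to q, push ε → (q, cabc, Y#)
No transition for (q, c, top Y); M blocks with input cabc remaining.

stuck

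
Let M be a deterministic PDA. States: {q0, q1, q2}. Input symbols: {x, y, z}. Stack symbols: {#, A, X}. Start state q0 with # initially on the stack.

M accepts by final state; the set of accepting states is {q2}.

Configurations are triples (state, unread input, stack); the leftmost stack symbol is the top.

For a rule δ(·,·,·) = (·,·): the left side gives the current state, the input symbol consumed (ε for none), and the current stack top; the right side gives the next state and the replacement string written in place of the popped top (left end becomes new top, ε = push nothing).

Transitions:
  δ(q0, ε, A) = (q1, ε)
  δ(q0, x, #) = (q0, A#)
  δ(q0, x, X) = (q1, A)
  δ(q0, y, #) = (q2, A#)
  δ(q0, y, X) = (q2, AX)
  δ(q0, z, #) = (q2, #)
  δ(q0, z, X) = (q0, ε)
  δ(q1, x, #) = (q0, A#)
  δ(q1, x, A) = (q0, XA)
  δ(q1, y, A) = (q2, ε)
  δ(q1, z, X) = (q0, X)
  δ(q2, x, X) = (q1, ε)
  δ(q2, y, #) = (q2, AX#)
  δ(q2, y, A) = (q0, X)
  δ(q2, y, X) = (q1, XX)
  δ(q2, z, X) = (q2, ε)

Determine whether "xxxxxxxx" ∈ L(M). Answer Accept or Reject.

(q0, xxxxxxxx, #)
  read x, top #: go to q0, push A# → (q0, xxxxxxx, A#)
  ε-move, top A: go to q1, push ε → (q1, xxxxxxx, #)
  read x, top #: go to q0, push A# → (q0, xxxxxx, A#)
  ε-move, top A: go to q1, push ε → (q1, xxxxxx, #)
  read x, top #: go to q0, push A# → (q0, xxxxx, A#)
  ε-move, top A: go to q1, push ε → (q1, xxxxx, #)
  read x, top #: go to q0, push A# → (q0, xxxx, A#)
  ε-move, top A: go to q1, push ε → (q1, xxxx, #)
  read x, top #: go to q0, push A# → (q0, xxx, A#)
  ε-move, top A: go to q1, push ε → (q1, xxx, #)
  read x, top #: go to q0, push A# → (q0, xx, A#)
  ε-move, top A: go to q1, push ε → (q1, xx, #)
  read x, top #: go to q0, push A# → (q0, x, A#)
  ε-move, top A: go to q1, push ε → (q1, x, #)
  read x, top #: go to q0, push A# → (q0, ε, A#)
  ε-move, top A: go to q1, push ε → (q1, ε, #)
All input consumed; state q1 ∉ F and no further ε-move applies.

Reject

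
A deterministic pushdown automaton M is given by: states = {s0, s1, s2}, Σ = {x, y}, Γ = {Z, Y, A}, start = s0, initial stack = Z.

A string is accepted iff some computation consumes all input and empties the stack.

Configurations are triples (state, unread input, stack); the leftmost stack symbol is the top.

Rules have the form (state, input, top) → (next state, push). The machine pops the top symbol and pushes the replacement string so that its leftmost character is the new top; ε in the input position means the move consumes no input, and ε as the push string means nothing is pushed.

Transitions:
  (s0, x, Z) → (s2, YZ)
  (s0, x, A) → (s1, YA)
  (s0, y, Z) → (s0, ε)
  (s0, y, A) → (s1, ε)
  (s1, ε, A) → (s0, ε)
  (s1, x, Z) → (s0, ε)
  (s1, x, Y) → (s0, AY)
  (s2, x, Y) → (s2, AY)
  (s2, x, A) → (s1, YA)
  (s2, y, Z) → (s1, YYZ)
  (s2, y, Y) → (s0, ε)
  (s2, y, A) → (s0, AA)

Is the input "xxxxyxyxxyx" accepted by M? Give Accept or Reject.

Reject

(s0, xxxxyxyxxyx, Z)
  read x, top Z: go to s2, push YZ → (s2, xxxyxyxxyx, YZ)
  read x, top Y: go to s2, push AY → (s2, xxyxyxxyx, AYZ)
  read x, top A: go to s1, push YA → (s1, xyxyxxyx, YAYZ)
  read x, top Y: go to s0, push AY → (s0, yxyxxyx, AYAYZ)
  read y, top A: go to s1, push ε → (s1, xyxxyx, YAYZ)
  read x, top Y: go to s0, push AY → (s0, yxxyx, AYAYZ)
  read y, top A: go to s1, push ε → (s1, xxyx, YAYZ)
  read x, top Y: go to s0, push AY → (s0, xyx, AYAYZ)
  read x, top A: go to s1, push YA → (s1, yx, YAYAYZ)
No transition applies at (s1, yx, YAYAYZ); input not fully consumed.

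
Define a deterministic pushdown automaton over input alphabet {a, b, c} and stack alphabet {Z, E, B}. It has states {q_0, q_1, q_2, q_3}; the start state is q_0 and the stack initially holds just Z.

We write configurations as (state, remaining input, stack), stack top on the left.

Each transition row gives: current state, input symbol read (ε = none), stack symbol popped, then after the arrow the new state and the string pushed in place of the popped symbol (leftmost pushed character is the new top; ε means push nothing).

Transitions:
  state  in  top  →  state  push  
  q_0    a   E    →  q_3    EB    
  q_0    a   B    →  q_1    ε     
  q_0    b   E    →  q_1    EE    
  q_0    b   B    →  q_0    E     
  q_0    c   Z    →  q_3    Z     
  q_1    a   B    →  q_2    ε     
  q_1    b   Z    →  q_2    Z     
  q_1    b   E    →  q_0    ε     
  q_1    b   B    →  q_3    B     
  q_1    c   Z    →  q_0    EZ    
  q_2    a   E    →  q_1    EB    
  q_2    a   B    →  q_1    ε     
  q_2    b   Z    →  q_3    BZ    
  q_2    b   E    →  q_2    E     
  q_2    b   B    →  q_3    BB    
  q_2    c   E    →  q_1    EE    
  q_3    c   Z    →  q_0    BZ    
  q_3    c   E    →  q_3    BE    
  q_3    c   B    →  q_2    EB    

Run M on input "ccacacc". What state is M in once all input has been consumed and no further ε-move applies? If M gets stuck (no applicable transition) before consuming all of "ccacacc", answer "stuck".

q_2

(q_0, ccacacc, Z)
  read c, top Z: go to q_3, push Z → (q_3, cacacc, Z)
  read c, top Z: go to q_0, push BZ → (q_0, acacc, BZ)
  read a, top B: go to q_1, push ε → (q_1, cacc, Z)
  read c, top Z: go to q_0, push EZ → (q_0, acc, EZ)
  read a, top E: go to q_3, push EB → (q_3, cc, EBZ)
  read c, top E: go to q_3, push BE → (q_3, c, BEBZ)
  read c, top B: go to q_2, push EB → (q_2, ε, EBEBZ)
All input consumed; M is in state q_2.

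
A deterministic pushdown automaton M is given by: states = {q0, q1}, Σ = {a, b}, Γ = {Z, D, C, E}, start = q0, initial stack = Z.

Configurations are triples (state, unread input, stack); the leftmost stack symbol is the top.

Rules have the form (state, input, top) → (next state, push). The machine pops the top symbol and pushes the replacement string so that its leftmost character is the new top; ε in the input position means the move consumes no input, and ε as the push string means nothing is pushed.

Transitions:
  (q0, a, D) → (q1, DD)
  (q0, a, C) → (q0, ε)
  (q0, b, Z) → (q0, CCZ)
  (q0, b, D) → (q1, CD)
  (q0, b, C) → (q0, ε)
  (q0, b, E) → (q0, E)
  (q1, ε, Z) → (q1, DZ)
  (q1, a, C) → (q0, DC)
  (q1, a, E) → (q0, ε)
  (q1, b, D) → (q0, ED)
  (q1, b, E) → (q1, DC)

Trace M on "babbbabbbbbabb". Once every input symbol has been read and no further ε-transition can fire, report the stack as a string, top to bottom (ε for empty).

(q0, babbbabbbbbabb, Z) ⊢ (q0, abbbabbbbbabb, CCZ) ⊢ (q0, bbbabbbbbabb, CZ) ⊢ (q0, bbabbbbbabb, Z) ⊢ (q0, babbbbbabb, CCZ) ⊢ (q0, abbbbbabb, CZ) ⊢ (q0, bbbbbabb, Z) ⊢ (q0, bbbbabb, CCZ) ⊢ (q0, bbbabb, CZ) ⊢ (q0, bbabb, Z) ⊢ (q0, babb, CCZ) ⊢ (q0, abb, CZ) ⊢ (q0, bb, Z) ⊢ (q0, b, CCZ) ⊢ (q0, ε, CZ)
All input consumed in state q0 with stack CZ.

CZ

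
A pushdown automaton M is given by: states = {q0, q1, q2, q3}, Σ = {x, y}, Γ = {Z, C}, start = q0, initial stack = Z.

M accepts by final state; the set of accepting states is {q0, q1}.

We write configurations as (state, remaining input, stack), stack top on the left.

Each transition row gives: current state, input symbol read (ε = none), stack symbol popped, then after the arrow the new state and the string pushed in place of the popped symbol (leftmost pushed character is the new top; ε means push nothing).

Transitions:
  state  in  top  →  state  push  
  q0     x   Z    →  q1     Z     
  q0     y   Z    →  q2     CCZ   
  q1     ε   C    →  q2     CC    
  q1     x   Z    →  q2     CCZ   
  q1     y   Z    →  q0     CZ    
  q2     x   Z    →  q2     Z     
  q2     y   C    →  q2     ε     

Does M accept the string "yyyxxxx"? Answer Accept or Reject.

No computation consumes all input and reaches a final state.

Reject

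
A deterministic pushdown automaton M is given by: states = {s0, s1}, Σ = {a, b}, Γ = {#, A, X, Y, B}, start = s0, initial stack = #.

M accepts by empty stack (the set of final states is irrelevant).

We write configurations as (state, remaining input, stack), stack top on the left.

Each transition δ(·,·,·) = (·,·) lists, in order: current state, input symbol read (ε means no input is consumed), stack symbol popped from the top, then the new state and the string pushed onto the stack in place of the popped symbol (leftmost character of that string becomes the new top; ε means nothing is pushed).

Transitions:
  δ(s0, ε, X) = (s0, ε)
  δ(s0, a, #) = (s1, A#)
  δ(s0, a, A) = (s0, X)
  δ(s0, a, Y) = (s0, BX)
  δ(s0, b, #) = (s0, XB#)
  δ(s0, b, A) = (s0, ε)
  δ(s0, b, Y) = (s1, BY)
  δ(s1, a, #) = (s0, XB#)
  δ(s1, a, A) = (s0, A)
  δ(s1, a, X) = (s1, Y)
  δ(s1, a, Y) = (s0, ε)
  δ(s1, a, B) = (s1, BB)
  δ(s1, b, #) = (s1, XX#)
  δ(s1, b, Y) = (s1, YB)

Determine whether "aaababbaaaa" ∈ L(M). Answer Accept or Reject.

Reject

(s0, aaababbaaaa, #) ⊢ (s1, aababbaaaa, A#) ⊢ (s0, ababbaaaa, A#) ⊢ (s0, babbaaaa, X#) ⊢ (s0, babbaaaa, #) ⊢ (s0, abbaaaa, XB#) ⊢ (s0, abbaaaa, B#)
No transition applies at (s0, abbaaaa, B#); input not fully consumed.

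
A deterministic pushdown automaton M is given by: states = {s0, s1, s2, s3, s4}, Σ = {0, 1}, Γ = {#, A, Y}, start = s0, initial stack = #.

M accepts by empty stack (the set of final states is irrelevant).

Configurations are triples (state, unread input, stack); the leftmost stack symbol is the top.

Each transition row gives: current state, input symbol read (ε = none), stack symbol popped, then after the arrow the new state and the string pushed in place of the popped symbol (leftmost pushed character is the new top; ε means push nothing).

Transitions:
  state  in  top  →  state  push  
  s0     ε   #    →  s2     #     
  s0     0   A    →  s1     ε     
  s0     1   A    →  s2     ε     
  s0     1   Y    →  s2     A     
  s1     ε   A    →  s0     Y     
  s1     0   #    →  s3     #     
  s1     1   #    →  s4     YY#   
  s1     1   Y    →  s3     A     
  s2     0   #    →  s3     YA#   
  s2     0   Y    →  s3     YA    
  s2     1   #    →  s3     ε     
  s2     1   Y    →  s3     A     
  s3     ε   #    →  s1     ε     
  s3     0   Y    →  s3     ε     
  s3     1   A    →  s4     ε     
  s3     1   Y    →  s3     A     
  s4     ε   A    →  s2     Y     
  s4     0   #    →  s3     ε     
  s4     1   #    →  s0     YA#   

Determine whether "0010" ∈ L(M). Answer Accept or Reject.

(s0, 0010, #)
  ε-move, top #: go to s2, push # → (s2, 0010, #)
  read 0, top #: go to s3, push YA# → (s3, 010, YA#)
  read 0, top Y: go to s3, push ε → (s3, 10, A#)
  read 1, top A: go to s4, push ε → (s4, 0, #)
  read 0, top #: go to s3, push ε → (s3, ε, ε)
All input consumed and the stack is empty.

Accept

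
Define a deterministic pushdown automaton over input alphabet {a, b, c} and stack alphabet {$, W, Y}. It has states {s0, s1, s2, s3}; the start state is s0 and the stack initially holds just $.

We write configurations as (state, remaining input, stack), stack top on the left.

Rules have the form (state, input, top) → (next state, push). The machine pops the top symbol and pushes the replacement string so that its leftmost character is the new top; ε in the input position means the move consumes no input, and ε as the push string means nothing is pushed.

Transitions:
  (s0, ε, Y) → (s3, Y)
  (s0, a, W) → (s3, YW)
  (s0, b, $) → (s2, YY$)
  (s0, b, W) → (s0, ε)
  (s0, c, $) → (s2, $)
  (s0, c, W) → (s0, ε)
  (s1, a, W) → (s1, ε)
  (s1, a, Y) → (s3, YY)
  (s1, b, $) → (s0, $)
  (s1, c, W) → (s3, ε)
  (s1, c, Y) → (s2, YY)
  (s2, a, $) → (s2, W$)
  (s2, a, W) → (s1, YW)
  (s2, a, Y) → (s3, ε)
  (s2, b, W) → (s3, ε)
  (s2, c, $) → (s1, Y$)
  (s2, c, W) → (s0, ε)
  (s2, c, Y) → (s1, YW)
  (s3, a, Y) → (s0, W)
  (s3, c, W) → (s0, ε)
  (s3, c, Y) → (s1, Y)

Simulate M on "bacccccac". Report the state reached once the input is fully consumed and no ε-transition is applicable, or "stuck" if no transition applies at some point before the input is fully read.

(s0, bacccccac, $)
  read b, top $: go to s2, push YY$ → (s2, acccccac, YY$)
  read a, top Y: go to s3, push ε → (s3, cccccac, Y$)
  read c, top Y: go to s1, push Y → (s1, ccccac, Y$)
  read c, top Y: go to s2, push YY → (s2, cccac, YY$)
  read c, top Y: go to s1, push YW → (s1, ccac, YWY$)
  read c, top Y: go to s2, push YY → (s2, cac, YYWY$)
  read c, top Y: go to s1, push YW → (s1, ac, YWYWY$)
  read a, top Y: go to s3, push YY → (s3, c, YYWYWY$)
  read c, top Y: go to s1, push Y → (s1, ε, YYWYWY$)
All input consumed; M is in state s1.

s1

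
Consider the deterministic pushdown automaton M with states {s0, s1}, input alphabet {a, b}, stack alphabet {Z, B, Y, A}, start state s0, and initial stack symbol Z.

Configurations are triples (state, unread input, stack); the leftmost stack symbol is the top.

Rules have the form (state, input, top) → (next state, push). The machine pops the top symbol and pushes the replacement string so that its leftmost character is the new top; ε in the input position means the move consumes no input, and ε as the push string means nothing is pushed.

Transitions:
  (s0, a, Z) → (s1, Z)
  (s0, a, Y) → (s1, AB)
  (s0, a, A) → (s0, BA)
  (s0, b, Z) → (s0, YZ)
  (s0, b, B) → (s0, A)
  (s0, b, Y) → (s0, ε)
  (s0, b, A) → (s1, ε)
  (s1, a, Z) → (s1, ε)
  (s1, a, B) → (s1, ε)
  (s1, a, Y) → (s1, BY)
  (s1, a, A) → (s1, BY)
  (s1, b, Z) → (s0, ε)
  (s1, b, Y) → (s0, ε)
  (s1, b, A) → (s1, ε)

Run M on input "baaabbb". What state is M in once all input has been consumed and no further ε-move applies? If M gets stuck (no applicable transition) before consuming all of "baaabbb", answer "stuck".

(s0, baaabbb, Z)
  read b, top Z: go to s0, push YZ → (s0, aaabbb, YZ)
  read a, top Y: go to s1, push AB → (s1, aabbb, ABZ)
  read a, top A: go to s1, push BY → (s1, abbb, BYBZ)
  read a, top B: go to s1, push ε → (s1, bbb, YBZ)
  read b, top Y: go to s0, push ε → (s0, bb, BZ)
  read b, top B: go to s0, push A → (s0, b, AZ)
  read b, top A: go to s1, push ε → (s1, ε, Z)
All input consumed; M is in state s1.

s1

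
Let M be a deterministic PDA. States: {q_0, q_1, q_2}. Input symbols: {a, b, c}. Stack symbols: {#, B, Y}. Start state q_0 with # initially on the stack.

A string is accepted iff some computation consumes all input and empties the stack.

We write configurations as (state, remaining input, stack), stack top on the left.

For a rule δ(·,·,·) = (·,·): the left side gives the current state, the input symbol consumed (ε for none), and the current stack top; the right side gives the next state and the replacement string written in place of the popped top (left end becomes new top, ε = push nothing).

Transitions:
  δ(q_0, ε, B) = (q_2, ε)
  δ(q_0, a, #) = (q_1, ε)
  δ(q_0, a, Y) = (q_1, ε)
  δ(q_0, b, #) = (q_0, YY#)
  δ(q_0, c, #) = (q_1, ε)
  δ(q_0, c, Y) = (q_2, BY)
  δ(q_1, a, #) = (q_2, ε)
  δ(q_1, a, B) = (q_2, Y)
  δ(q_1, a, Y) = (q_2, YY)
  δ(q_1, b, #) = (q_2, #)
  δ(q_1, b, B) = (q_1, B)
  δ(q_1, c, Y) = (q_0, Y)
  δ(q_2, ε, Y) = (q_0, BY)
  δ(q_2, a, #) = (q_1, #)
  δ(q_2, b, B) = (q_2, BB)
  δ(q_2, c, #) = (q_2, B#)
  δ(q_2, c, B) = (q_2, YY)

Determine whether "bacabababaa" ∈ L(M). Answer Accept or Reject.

Accept

(q_0, bacabababaa, #)
  read b, top #: go to q_0, push YY# → (q_0, acabababaa, YY#)
  read a, top Y: go to q_1, push ε → (q_1, cabababaa, Y#)
  read c, top Y: go to q_0, push Y → (q_0, abababaa, Y#)
  read a, top Y: go to q_1, push ε → (q_1, bababaa, #)
  read b, top #: go to q_2, push # → (q_2, ababaa, #)
  read a, top #: go to q_1, push # → (q_1, babaa, #)
  read b, top #: go to q_2, push # → (q_2, abaa, #)
  read a, top #: go to q_1, push # → (q_1, baa, #)
  read b, top #: go to q_2, push # → (q_2, aa, #)
  read a, top #: go to q_1, push # → (q_1, a, #)
  read a, top #: go to q_2, push ε → (q_2, ε, ε)
All input consumed and the stack is empty.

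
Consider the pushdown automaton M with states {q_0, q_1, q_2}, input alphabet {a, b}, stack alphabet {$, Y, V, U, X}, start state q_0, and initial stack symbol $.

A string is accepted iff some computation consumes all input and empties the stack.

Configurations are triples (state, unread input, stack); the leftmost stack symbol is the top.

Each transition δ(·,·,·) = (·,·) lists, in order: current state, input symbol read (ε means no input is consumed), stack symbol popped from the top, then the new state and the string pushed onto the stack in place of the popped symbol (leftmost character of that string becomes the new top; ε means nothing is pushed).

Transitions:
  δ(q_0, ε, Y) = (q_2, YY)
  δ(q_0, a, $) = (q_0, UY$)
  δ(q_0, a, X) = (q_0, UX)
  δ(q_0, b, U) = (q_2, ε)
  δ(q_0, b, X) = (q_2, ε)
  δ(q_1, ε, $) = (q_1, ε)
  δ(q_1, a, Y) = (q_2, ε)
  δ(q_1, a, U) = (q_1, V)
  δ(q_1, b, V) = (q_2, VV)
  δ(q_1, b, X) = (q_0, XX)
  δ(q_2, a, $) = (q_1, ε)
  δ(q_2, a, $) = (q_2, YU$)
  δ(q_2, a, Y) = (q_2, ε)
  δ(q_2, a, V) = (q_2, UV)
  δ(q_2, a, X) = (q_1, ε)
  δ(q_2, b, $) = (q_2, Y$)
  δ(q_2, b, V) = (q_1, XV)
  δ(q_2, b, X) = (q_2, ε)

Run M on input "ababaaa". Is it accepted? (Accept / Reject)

Reject

No computation consumes all input and empties the stack.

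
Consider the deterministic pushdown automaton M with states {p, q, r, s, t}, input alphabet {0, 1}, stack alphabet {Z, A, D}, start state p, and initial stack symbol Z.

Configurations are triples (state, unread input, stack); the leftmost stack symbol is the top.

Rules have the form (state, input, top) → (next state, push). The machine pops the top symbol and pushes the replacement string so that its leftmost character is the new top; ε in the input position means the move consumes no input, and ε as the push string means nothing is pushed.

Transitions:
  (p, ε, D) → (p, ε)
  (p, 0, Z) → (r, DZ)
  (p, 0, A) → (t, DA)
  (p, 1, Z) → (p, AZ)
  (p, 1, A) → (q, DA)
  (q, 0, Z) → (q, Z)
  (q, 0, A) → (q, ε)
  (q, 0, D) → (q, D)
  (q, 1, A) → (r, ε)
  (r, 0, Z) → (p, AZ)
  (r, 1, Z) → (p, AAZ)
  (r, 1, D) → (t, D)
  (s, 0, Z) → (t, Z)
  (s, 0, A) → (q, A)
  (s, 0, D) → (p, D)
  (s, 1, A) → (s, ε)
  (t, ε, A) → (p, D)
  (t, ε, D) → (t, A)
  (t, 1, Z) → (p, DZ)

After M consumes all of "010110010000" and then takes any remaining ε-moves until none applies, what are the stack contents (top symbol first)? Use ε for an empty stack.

(p, 010110010000, Z)
  read 0, top Z: go to r, push DZ → (r, 10110010000, DZ)
  read 1, top D: go to t, push D → (t, 0110010000, DZ)
  ε-move, top D: go to t, push A → (t, 0110010000, AZ)
  ε-move, top A: go to p, push D → (p, 0110010000, DZ)
  ε-move, top D: go to p, push ε → (p, 0110010000, Z)
  read 0, top Z: go to r, push DZ → (r, 110010000, DZ)
  read 1, top D: go to t, push D → (t, 10010000, DZ)
  ε-move, top D: go to t, push A → (t, 10010000, AZ)
  ε-move, top A: go to p, push D → (p, 10010000, DZ)
  ε-move, top D: go to p, push ε → (p, 10010000, Z)
  read 1, top Z: go to p, push AZ → (p, 0010000, AZ)
  read 0, top A: go to t, push DA → (t, 010000, DAZ)
  ε-move, top D: go to t, push A → (t, 010000, AAZ)
  ε-move, top A: go to p, push D → (p, 010000, DAZ)
  ε-move, top D: go to p, push ε → (p, 010000, AZ)
  read 0, top A: go to t, push DA → (t, 10000, DAZ)
  ε-move, top D: go to t, push A → (t, 10000, AAZ)
  ε-move, top A: go to p, push D → (p, 10000, DAZ)
  ε-move, top D: go to p, push ε → (p, 10000, AZ)
  read 1, top A: go to q, push DA → (q, 0000, DAZ)
  read 0, top D: go to q, push D → (q, 000, DAZ)
  read 0, top D: go to q, push D → (q, 00, DAZ)
  read 0, top D: go to q, push D → (q, 0, DAZ)
  read 0, top D: go to q, push D → (q, ε, DAZ)
All input consumed in state q with stack DAZ.

DAZ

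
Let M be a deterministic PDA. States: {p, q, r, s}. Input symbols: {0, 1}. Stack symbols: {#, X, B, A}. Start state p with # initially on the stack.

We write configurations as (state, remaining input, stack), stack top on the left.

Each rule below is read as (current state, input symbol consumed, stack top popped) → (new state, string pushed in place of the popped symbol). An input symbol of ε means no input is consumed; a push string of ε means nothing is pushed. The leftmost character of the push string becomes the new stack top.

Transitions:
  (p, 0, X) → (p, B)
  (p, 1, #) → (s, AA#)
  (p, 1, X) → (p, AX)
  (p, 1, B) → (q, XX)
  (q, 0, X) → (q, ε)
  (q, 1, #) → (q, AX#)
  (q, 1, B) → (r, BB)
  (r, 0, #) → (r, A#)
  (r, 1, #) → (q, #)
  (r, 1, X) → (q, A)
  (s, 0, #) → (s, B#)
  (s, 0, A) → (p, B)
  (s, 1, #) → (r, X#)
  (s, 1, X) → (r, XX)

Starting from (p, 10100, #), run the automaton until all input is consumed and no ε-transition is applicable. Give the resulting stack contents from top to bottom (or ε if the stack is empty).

A#

(p, 10100, #) ⊢ (s, 0100, AA#) ⊢ (p, 100, BA#) ⊢ (q, 00, XXA#) ⊢ (q, 0, XA#) ⊢ (q, ε, A#)
All input consumed in state q with stack A#.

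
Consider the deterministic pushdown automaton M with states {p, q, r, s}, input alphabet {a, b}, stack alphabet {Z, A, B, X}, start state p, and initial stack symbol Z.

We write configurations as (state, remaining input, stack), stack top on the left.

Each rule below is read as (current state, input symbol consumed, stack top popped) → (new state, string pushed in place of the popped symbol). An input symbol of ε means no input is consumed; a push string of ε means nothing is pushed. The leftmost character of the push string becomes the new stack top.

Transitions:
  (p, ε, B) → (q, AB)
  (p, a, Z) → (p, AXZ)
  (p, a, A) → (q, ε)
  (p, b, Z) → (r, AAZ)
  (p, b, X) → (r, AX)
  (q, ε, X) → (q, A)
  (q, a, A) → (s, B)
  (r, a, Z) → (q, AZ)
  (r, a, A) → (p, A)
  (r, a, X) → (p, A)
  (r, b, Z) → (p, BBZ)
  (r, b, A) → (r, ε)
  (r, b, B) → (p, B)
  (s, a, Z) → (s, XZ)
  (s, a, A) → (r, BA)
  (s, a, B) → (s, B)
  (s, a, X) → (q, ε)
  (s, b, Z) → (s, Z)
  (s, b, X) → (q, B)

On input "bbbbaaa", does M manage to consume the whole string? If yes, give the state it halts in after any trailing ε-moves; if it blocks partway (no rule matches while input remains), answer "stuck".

(p, bbbbaaa, Z)
  read b, top Z: go to r, push AAZ → (r, bbbaaa, AAZ)
  read b, top A: go to r, push ε → (r, bbaaa, AZ)
  read b, top A: go to r, push ε → (r, baaa, Z)
  read b, top Z: go to p, push BBZ → (p, aaa, BBZ)
  ε-move, top B: go to q, push AB → (q, aaa, ABBZ)
  read a, top A: go to s, push B → (s, aa, BBBZ)
  read a, top B: go to s, push B → (s, a, BBBZ)
  read a, top B: go to s, push B → (s, ε, BBBZ)
All input consumed; M is in state s.

s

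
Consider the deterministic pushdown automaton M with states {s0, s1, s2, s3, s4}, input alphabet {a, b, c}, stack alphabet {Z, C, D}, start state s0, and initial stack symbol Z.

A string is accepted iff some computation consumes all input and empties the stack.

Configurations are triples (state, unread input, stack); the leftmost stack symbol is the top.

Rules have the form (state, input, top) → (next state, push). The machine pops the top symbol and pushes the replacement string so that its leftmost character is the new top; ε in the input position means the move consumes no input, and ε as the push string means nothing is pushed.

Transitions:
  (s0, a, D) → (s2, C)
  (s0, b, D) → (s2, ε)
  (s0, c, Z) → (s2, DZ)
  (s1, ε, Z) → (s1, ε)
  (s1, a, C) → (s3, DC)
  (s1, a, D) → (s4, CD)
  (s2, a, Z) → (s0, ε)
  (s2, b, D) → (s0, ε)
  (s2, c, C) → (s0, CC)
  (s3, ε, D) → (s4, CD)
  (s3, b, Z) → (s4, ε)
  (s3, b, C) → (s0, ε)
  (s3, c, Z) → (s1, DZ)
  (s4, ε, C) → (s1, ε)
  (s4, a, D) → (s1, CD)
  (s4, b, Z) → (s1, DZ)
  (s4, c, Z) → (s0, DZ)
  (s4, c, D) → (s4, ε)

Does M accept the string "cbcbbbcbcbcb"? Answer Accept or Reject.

Reject

(s0, cbcbbbcbcbcb, Z) ⊢ (s2, bcbbbcbcbcb, DZ) ⊢ (s0, cbbbcbcbcb, Z) ⊢ (s2, bbbcbcbcb, DZ) ⊢ (s0, bbcbcbcb, Z)
No transition applies at (s0, bbcbcbcb, Z); input not fully consumed.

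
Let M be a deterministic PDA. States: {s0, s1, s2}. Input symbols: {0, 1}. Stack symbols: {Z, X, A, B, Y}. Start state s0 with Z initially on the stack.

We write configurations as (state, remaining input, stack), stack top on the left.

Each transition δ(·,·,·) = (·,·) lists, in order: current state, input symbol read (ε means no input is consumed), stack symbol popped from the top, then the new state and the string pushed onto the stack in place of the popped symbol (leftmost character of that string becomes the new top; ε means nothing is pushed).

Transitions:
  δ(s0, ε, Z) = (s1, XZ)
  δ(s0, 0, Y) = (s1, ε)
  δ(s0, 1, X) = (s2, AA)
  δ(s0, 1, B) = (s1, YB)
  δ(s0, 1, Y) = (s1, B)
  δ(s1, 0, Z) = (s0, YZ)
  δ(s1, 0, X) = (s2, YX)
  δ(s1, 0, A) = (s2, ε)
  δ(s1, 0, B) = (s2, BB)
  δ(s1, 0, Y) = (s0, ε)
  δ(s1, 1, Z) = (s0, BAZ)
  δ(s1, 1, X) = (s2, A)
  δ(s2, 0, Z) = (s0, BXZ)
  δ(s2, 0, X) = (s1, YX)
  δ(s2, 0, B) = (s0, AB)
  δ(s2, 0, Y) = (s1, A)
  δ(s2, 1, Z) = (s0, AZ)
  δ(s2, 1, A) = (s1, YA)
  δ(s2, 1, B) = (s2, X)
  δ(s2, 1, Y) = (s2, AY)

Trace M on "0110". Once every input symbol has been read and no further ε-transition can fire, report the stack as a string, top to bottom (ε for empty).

AYXZ

(s0, 0110, Z)
  ε-move, top Z: go to s1, push XZ → (s1, 0110, XZ)
  read 0, top X: go to s2, push YX → (s2, 110, YXZ)
  read 1, top Y: go to s2, push AY → (s2, 10, AYXZ)
  read 1, top A: go to s1, push YA → (s1, 0, YAYXZ)
  read 0, top Y: go to s0, push ε → (s0, ε, AYXZ)
All input consumed in state s0 with stack AYXZ.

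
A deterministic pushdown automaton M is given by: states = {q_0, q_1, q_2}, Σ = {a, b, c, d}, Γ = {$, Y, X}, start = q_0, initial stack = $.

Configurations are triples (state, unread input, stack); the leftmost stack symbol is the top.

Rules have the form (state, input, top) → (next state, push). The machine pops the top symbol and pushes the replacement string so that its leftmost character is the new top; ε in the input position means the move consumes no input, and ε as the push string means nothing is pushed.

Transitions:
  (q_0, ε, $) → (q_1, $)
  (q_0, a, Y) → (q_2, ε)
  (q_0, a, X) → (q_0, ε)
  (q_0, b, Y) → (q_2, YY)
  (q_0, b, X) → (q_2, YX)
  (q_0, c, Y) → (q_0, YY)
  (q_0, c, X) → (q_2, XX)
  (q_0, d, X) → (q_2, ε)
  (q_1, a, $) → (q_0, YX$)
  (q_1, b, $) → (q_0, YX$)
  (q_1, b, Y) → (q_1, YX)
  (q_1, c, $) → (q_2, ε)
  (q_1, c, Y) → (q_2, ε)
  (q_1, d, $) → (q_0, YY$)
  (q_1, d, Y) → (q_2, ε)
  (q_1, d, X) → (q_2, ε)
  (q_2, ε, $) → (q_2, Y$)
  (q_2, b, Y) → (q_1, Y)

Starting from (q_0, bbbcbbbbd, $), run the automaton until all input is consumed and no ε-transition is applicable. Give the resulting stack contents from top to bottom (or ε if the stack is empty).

XXXX$

(q_0, bbbcbbbbd, $)
  ε-move, top $: go to q_1, push $ → (q_1, bbbcbbbbd, $)
  read b, top $: go to q_0, push YX$ → (q_0, bbcbbbbd, YX$)
  read b, top Y: go to q_2, push YY → (q_2, bcbbbbd, YYX$)
  read b, top Y: go to q_1, push Y → (q_1, cbbbbd, YYX$)
  read c, top Y: go to q_2, push ε → (q_2, bbbbd, YX$)
  read b, top Y: go to q_1, push Y → (q_1, bbbd, YX$)
  read b, top Y: go to q_1, push YX → (q_1, bbd, YXX$)
  read b, top Y: go to q_1, push YX → (q_1, bd, YXXX$)
  read b, top Y: go to q_1, push YX → (q_1, d, YXXXX$)
  read d, top Y: go to q_2, push ε → (q_2, ε, XXXX$)
All input consumed in state q_2 with stack XXXX$.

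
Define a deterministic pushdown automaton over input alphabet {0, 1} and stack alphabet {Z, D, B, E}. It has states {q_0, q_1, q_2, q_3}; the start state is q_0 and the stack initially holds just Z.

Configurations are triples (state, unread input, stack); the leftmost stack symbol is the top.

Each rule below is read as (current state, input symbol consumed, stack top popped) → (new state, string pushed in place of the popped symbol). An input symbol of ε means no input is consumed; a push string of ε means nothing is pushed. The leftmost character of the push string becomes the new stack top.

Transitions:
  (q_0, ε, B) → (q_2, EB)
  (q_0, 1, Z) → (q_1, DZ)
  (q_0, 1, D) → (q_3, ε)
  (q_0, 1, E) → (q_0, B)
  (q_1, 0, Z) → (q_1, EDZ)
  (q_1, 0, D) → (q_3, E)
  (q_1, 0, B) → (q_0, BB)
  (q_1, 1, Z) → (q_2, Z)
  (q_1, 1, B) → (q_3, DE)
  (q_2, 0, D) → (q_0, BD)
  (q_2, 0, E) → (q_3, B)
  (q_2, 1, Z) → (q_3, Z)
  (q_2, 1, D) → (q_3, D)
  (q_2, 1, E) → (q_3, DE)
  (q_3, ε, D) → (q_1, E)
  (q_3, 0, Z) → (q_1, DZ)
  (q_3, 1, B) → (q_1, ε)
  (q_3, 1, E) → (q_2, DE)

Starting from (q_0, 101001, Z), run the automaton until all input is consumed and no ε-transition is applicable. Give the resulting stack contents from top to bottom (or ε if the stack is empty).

(q_0, 101001, Z)
  read 1, top Z: go to q_1, push DZ → (q_1, 01001, DZ)
  read 0, top D: go to q_3, push E → (q_3, 1001, EZ)
  read 1, top E: go to q_2, push DE → (q_2, 001, DEZ)
  read 0, top D: go to q_0, push BD → (q_0, 01, BDEZ)
  ε-move, top B: go to q_2, push EB → (q_2, 01, EBDEZ)
  read 0, top E: go to q_3, push B → (q_3, 1, BBDEZ)
  read 1, top B: go to q_1, push ε → (q_1, ε, BDEZ)
All input consumed in state q_1 with stack BDEZ.

BDEZ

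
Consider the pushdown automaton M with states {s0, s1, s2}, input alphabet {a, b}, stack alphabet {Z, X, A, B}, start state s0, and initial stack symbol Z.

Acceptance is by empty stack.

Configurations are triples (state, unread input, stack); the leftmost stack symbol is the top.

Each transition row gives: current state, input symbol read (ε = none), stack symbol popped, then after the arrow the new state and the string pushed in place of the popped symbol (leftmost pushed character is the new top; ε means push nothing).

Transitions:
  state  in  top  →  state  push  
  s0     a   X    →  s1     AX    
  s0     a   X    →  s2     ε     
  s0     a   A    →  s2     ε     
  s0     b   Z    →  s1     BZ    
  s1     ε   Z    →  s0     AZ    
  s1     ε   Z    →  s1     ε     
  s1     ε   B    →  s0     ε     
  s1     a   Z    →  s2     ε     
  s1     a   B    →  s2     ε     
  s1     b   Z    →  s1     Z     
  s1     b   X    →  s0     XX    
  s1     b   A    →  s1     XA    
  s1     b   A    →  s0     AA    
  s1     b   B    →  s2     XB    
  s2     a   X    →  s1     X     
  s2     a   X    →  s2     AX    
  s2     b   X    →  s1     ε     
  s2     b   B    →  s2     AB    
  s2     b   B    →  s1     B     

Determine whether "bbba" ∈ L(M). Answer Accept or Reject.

No computation consumes all input and empties the stack.

Reject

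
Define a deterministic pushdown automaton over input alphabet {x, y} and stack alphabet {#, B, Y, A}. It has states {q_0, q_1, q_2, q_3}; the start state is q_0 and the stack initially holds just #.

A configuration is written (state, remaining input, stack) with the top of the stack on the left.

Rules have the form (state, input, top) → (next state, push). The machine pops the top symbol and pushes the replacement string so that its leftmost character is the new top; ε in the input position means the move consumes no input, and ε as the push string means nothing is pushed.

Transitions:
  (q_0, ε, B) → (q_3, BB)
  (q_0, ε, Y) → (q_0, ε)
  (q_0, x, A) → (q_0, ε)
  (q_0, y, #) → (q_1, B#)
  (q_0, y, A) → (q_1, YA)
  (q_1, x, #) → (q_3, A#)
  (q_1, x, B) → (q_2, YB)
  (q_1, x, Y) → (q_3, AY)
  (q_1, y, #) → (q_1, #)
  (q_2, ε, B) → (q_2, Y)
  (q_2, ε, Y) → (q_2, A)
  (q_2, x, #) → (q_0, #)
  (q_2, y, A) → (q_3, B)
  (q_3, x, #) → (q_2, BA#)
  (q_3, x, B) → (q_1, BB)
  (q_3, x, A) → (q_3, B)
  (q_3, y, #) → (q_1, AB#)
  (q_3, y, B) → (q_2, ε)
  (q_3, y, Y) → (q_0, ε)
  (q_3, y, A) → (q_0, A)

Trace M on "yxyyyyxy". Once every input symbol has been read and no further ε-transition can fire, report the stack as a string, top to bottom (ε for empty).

B#

(q_0, yxyyyyxy, #)
  read y, top #: go to q_1, push B# → (q_1, xyyyyxy, B#)
  read x, top B: go to q_2, push YB → (q_2, yyyyxy, YB#)
  ε-move, top Y: go to q_2, push A → (q_2, yyyyxy, AB#)
  read y, top A: go to q_3, push B → (q_3, yyyxy, BB#)
  read y, top B: go to q_2, push ε → (q_2, yyxy, B#)
  ε-move, top B: go to q_2, push Y → (q_2, yyxy, Y#)
  ε-move, top Y: go to q_2, push A → (q_2, yyxy, A#)
  read y, top A: go to q_3, push B → (q_3, yxy, B#)
  read y, top B: go to q_2, push ε → (q_2, xy, #)
  read x, top #: go to q_0, push # → (q_0, y, #)
  read y, top #: go to q_1, push B# → (q_1, ε, B#)
All input consumed in state q_1 with stack B#.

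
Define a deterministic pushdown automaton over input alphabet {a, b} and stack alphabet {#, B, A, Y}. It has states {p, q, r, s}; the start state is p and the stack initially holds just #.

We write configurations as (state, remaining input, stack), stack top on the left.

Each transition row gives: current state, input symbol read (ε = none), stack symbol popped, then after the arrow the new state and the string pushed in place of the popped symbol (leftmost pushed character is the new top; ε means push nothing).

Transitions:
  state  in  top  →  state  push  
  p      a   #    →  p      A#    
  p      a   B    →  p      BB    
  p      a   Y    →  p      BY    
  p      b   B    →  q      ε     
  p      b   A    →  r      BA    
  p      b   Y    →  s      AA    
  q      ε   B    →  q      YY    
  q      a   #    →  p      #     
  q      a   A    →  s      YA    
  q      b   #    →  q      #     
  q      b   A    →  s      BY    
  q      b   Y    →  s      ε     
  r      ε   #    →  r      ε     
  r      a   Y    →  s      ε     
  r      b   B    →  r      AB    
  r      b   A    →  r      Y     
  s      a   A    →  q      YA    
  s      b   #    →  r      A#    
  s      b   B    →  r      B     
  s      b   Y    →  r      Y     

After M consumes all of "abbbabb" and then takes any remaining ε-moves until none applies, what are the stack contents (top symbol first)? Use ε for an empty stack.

(p, abbbabb, #)
  read a, top #: go to p, push A# → (p, bbbabb, A#)
  read b, top A: go to r, push BA → (r, bbabb, BA#)
  read b, top B: go to r, push AB → (r, babb, ABA#)
  read b, top A: go to r, push Y → (r, abb, YBA#)
  read a, top Y: go to s, push ε → (s, bb, BA#)
  read b, top B: go to r, push B → (r, b, BA#)
  read b, top B: go to r, push AB → (r, ε, ABA#)
All input consumed in state r with stack ABA#.

ABA#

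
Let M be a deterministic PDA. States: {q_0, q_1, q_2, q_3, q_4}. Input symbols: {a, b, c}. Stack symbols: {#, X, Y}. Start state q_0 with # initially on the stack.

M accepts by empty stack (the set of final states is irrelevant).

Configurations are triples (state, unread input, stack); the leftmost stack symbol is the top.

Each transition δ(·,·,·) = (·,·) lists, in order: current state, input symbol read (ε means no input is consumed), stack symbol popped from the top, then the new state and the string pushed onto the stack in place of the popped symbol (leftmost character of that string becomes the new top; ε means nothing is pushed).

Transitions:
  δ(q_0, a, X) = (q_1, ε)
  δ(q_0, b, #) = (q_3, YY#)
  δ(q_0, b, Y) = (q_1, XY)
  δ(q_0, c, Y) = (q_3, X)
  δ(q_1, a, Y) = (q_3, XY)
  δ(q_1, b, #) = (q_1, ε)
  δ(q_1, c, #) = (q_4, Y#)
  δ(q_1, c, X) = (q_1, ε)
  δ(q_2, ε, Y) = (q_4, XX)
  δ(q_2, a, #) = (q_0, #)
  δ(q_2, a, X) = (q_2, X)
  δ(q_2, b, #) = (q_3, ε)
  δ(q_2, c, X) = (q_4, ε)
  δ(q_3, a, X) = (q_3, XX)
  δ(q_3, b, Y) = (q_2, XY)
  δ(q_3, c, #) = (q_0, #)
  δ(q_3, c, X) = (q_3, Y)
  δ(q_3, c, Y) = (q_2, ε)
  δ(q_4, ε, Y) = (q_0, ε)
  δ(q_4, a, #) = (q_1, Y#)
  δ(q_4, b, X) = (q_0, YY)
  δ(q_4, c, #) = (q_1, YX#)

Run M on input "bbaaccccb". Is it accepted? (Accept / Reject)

(q_0, bbaaccccb, #)
  read b, top #: go to q_3, push YY# → (q_3, baaccccb, YY#)
  read b, top Y: go to q_2, push XY → (q_2, aaccccb, XYY#)
  read a, top X: go to q_2, push X → (q_2, accccb, XYY#)
  read a, top X: go to q_2, push X → (q_2, ccccb, XYY#)
  read c, top X: go to q_4, push ε → (q_4, cccb, YY#)
  ε-move, top Y: go to q_0, push ε → (q_0, cccb, Y#)
  read c, top Y: go to q_3, push X → (q_3, ccb, X#)
  read c, top X: go to q_3, push Y → (q_3, cb, Y#)
  read c, top Y: go to q_2, push ε → (q_2, b, #)
  read b, top #: go to q_3, push ε → (q_3, ε, ε)
All input consumed and the stack is empty.

Accept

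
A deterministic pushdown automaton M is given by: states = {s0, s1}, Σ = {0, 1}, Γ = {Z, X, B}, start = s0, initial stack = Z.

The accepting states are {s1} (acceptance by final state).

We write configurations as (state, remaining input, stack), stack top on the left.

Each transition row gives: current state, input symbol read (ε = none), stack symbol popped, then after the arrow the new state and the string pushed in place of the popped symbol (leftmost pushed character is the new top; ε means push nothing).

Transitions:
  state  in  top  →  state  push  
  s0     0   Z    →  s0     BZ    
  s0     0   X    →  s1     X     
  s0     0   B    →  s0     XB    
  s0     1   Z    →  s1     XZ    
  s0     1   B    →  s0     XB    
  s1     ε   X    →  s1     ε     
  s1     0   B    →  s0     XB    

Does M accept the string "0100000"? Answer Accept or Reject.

Accept

(s0, 0100000, Z)
  read 0, top Z: go to s0, push BZ → (s0, 100000, BZ)
  read 1, top B: go to s0, push XB → (s0, 00000, XBZ)
  read 0, top X: go to s1, push X → (s1, 0000, XBZ)
  ε-move, top X: go to s1, push ε → (s1, 0000, BZ)
  read 0, top B: go to s0, push XB → (s0, 000, XBZ)
  read 0, top X: go to s1, push X → (s1, 00, XBZ)
  ε-move, top X: go to s1, push ε → (s1, 00, BZ)
  read 0, top B: go to s0, push XB → (s0, 0, XBZ)
  read 0, top X: go to s1, push X → (s1, ε, XBZ)
All input consumed; state s1 ∈ F.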